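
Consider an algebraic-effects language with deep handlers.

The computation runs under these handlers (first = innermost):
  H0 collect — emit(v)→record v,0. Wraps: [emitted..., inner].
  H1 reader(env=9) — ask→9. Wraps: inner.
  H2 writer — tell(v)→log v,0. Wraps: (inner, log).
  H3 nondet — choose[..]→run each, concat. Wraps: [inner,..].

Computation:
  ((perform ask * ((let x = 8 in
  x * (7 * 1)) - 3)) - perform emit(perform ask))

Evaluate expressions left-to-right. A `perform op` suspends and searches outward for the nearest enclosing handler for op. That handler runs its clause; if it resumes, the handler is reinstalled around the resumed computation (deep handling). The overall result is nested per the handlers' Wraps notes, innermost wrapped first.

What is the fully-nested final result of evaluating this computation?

Answer: [([9, 477], ())]

Evaluation trace:
ask @ H1 ⇒ 9
ask @ H1 ⇒ 9
emit(9) @ H0 ⇒ out+=9
H0 returns [9, 477]
H1 returns [9, 477]
H2 returns ([9, 477], ())
H3 returns [([9, 477], ())]
= [([9, 477], ())]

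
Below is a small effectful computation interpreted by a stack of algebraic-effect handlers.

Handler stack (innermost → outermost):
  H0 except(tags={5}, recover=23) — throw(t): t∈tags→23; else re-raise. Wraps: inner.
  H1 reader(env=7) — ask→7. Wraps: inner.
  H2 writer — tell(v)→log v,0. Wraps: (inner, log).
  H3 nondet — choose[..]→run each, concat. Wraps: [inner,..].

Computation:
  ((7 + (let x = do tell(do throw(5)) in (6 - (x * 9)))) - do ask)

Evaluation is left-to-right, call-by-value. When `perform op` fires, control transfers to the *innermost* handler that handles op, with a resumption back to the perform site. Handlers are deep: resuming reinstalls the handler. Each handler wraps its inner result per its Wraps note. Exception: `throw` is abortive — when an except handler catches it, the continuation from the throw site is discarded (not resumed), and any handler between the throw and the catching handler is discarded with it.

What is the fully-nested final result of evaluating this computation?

Working:
throw(5) @ H0 caught ⇒ 23
H1 returns 23
H2 returns (23, ())
H3 returns [(23, ())]
= [(23, ())]

Answer: [(23, ())]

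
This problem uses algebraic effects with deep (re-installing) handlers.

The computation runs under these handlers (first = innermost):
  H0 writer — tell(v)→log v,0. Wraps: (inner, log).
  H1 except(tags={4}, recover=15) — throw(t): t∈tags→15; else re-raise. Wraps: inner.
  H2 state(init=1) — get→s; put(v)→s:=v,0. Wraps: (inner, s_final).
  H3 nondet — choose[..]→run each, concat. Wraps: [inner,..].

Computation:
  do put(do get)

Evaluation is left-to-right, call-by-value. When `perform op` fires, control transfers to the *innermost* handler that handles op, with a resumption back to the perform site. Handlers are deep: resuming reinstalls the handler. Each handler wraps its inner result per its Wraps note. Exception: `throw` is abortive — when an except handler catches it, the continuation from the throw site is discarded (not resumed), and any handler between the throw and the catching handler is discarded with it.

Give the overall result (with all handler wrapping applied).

Answer: [((0, ()), 1)]

Evaluation trace:
get @ H2 ⇒ 1
put(1) @ H2 ⇒ s:=1
H0 returns (0, ())
H1 returns (0, ())
H2 returns ((0, ()), 1)
H3 returns [((0, ()), 1)]
= [((0, ()), 1)]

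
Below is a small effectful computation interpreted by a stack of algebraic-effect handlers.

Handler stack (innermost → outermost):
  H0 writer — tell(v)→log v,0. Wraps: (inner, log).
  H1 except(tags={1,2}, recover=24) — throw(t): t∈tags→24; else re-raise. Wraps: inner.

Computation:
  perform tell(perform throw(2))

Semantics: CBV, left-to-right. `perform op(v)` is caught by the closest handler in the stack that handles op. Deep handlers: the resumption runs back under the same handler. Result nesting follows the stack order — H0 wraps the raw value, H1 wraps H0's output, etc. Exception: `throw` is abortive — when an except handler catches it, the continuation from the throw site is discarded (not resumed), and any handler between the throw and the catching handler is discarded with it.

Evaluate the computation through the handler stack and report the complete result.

Answer: 24

Working:
throw(2) @ H1 caught ⇒ 24
= 24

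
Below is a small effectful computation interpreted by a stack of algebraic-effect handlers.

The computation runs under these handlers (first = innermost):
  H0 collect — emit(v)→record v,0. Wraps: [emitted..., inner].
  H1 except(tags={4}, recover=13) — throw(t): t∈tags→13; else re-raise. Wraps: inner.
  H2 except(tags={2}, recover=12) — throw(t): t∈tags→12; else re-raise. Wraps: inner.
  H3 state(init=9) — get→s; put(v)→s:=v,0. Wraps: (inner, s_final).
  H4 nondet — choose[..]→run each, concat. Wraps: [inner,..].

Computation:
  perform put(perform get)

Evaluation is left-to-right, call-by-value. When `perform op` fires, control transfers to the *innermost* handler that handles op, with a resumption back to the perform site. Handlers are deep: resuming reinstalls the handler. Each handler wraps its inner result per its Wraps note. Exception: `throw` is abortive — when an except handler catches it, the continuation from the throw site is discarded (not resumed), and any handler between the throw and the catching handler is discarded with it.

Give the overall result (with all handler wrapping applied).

Evaluation trace:
get @ H3 ⇒ 9
put(9) @ H3 ⇒ s:=9
H0 returns [0]
H1 returns [0]
H2 returns [0]
H3 returns ([0], 9)
H4 returns [([0], 9)]
= [([0], 9)]

Answer: [([0], 9)]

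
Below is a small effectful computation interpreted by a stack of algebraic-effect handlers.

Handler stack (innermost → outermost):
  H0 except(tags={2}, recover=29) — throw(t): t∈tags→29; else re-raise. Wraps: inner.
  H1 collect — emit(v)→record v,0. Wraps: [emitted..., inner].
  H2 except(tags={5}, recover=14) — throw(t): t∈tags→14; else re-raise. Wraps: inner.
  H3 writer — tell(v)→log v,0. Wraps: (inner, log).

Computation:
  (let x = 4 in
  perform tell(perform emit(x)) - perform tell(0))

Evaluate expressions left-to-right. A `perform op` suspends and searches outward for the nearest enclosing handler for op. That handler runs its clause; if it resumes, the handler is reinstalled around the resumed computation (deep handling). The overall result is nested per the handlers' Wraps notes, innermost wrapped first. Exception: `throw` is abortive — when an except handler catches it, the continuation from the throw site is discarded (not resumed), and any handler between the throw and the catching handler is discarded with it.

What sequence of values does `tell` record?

Working:
emit(4) @ H1 ⇒ out+=4
tell(0) @ H3 ⇒ log+=0
tell(0) @ H3 ⇒ log+=0
H0 returns 0
H1 returns [4, 0]
H2 returns [4, 0]
H3 returns ([4, 0], (0, 0))
= ([4, 0], (0, 0))

Answer: (0, 0)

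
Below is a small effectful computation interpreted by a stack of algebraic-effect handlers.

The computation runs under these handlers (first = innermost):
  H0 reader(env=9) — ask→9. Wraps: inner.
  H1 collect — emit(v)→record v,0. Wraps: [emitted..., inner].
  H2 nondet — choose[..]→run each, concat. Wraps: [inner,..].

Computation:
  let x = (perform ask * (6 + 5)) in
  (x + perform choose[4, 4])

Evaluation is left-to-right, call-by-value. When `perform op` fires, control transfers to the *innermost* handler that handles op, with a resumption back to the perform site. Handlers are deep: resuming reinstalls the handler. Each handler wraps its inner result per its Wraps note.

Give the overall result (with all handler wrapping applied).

Answer: [[103], [103]]

Step-by-step:
ask @ H0 ⇒ 9
choose[4, 4] @ H2
  branch[0] choose=4:
    H0 returns 103
    H1 returns [103]
    H2 returns [[103]]
  branch[1] choose=4:
    H0 returns 103
    H1 returns [103]
    H2 returns [[103]]
= [[103], [103]]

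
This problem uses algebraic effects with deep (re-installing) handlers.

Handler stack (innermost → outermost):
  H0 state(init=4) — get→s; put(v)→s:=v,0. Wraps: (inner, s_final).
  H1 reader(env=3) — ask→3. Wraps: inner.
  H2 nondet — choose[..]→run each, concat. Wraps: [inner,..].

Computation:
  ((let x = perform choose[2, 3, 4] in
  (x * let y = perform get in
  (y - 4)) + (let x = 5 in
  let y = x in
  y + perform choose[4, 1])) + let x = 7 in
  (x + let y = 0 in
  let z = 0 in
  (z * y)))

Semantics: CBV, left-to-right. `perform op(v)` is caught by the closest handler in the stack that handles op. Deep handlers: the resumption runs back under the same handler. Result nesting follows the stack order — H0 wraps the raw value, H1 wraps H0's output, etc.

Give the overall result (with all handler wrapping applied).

Step-by-step:
choose[2, 3, 4] @ H2
  branch[0] choose=2:
    get @ H0 ⇒ 4
    choose[4, 1] @ H2
      branch[0] choose=4:
        H0 returns (16, 4)
        H1 returns (16, 4)
        H2 returns [(16, 4)]
      branch[1] choose=1:
        H0 returns (13, 4)
        H1 returns (13, 4)
        H2 returns [(13, 4)]
  branch[1] choose=3:
    get @ H0 ⇒ 4
    choose[4, 1] @ H2
      branch[0] choose=4:
        H0 returns (16, 4)
        H1 returns (16, 4)
        H2 returns [(16, 4)]
      branch[1] choose=1:
        H0 returns (13, 4)
        H1 returns (13, 4)
        H2 returns [(13, 4)]
  branch[2] choose=4:
    get @ H0 ⇒ 4
    choose[4, 1] @ H2
      branch[0] choose=4:
        H0 returns (16, 4)
        H1 returns (16, 4)
        H2 returns [(16, 4)]
      branch[1] choose=1:
        H0 returns (13, 4)
        H1 returns (13, 4)
        H2 returns [(13, 4)]
= [(16, 4), (13, 4), (16, 4), (13, 4), (16, 4), (13, 4)]

Answer: [(16, 4), (13, 4), (16, 4), (13, 4), (16, 4), (13, 4)]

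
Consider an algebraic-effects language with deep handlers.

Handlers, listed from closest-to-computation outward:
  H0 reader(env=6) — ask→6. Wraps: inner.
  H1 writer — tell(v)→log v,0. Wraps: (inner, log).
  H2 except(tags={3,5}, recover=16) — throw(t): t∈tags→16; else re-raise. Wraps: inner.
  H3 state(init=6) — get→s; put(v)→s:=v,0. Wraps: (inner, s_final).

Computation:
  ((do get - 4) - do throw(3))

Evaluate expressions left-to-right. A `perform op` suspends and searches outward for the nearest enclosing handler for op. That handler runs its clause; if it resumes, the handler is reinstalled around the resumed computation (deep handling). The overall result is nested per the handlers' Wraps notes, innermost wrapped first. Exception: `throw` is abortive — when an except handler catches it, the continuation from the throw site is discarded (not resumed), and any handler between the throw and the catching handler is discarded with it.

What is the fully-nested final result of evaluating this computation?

Working:
get @ H3 ⇒ 6
throw(3) @ H2 caught ⇒ 16
H3 returns (16, 6)
= (16, 6)

Answer: (16, 6)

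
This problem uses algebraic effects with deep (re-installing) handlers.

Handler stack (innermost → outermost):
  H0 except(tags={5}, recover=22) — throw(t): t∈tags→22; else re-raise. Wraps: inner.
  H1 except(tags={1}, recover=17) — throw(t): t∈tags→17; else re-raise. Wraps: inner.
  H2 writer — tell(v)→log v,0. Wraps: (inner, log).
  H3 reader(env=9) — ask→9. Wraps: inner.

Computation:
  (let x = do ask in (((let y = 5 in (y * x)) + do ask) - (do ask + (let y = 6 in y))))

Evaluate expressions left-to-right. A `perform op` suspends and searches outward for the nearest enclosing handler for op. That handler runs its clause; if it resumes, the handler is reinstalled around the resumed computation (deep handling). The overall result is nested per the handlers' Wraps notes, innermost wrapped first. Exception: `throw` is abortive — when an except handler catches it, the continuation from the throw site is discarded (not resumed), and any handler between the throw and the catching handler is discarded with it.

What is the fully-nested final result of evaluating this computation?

Step-by-step:
ask @ H3 ⇒ 9
ask @ H3 ⇒ 9
ask @ H3 ⇒ 9
H0 returns 39
H1 returns 39
H2 returns (39, ())
H3 returns (39, ())
= (39, ())

Answer: (39, ())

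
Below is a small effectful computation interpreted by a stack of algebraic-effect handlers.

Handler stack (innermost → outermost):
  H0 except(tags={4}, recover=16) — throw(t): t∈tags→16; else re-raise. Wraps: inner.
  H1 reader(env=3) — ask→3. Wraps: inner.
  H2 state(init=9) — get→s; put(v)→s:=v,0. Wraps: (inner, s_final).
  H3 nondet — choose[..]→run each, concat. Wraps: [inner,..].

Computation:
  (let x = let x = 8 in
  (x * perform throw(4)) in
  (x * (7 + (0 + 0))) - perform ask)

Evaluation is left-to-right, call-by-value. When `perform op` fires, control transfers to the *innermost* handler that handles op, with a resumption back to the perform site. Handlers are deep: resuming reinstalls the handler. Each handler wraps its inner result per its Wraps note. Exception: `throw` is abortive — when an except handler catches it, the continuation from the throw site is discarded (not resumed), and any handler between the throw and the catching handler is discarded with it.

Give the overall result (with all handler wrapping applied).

Answer: [(16, 9)]

Step-by-step:
throw(4) @ H0 caught ⇒ 16
H1 returns 16
H2 returns (16, 9)
H3 returns [(16, 9)]
= [(16, 9)]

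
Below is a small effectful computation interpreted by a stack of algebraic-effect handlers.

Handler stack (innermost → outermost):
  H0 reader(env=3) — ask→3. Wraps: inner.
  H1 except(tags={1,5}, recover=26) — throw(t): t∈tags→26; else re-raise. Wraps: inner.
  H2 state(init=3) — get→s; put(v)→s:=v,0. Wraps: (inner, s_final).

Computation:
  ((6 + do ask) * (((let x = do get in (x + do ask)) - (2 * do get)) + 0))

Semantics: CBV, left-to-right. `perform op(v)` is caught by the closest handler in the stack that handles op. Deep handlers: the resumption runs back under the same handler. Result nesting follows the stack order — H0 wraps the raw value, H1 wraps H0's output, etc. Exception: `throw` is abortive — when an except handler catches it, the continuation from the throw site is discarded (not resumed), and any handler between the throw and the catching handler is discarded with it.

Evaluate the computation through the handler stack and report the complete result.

Step-by-step:
ask @ H0 ⇒ 3
get @ H2 ⇒ 3
ask @ H0 ⇒ 3
get @ H2 ⇒ 3
H0 returns 0
H1 returns 0
H2 returns (0, 3)
= (0, 3)

Answer: (0, 3)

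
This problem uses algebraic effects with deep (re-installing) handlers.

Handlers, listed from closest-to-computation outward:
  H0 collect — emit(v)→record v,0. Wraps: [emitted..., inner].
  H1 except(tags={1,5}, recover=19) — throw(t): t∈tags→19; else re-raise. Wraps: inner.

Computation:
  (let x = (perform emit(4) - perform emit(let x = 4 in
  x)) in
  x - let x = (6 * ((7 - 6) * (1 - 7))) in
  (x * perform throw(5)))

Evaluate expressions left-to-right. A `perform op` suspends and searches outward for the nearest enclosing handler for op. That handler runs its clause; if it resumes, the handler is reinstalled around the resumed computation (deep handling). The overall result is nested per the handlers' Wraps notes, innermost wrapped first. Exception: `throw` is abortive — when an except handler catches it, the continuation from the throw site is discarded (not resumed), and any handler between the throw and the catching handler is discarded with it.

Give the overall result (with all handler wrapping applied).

Answer: 19

Working:
emit(4) @ H0 ⇒ out+=4
emit(4) @ H0 ⇒ out+=4
throw(5) @ H1 caught ⇒ 19
= 19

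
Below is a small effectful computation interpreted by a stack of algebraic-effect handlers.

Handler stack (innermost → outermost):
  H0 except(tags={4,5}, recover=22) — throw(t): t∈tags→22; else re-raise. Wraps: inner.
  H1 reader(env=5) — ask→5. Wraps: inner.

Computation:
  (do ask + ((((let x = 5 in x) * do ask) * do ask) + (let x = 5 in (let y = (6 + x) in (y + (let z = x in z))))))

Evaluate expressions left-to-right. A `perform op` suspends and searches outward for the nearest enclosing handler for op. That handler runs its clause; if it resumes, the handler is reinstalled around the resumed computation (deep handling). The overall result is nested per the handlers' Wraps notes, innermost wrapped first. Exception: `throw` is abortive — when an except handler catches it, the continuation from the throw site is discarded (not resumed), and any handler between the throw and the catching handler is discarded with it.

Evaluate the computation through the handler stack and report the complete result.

Answer: 146

Working:
ask @ H1 ⇒ 5
ask @ H1 ⇒ 5
ask @ H1 ⇒ 5
H0 returns 146
H1 returns 146
= 146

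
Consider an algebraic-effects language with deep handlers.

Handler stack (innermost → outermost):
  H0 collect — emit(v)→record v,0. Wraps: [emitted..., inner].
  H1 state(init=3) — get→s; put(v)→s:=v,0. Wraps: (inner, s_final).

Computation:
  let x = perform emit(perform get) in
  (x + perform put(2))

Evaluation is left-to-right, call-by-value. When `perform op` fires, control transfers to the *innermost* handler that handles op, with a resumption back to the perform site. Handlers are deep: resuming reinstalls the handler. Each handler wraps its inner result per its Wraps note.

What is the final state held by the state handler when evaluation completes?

Evaluation trace:
get @ H1 ⇒ 3
emit(3) @ H0 ⇒ out+=3
put(2) @ H1 ⇒ s:=2
H0 returns [3, 0]
H1 returns ([3, 0], 2)
= ([3, 0], 2)

Answer: 2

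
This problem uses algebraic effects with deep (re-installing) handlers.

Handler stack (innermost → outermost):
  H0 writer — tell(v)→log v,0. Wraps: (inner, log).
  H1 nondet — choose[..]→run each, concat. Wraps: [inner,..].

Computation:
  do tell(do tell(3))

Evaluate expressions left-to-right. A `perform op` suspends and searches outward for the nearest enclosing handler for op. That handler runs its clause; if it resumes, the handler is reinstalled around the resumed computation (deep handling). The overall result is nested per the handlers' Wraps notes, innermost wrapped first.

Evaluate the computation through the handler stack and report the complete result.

Answer: [(0, (3, 0))]

Evaluation trace:
tell(3) @ H0 ⇒ log+=3
tell(0) @ H0 ⇒ log+=0
H0 returns (0, (3, 0))
H1 returns [(0, (3, 0))]
= [(0, (3, 0))]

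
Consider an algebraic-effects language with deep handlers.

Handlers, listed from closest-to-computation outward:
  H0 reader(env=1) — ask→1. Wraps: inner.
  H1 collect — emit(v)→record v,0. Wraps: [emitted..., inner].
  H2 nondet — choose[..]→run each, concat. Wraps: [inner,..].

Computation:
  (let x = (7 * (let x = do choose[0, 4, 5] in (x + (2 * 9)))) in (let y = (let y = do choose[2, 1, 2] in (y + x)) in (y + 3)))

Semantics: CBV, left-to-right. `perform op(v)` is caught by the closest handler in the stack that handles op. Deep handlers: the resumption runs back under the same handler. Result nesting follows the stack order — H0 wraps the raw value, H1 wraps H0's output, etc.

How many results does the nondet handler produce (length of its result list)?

Evaluation trace:
choose[0, 4, 5] @ H2
  branch[0] choose=0:
    choose[2, 1, 2] @ H2
      branch[0] choose=2:
        H0 returns 131
        H1 returns [131]
        H2 returns [[131]]
      branch[1] choose=1:
        H0 returns 130
        H1 returns [130]
        H2 returns [[130]]
      branch[2] choose=2:
        H0 returns 131
        H1 returns [131]
        H2 returns [[131]]
  branch[1] choose=4:
    choose[2, 1, 2] @ H2
      branch[0] choose=2:
        H0 returns 159
        H1 returns [159]
        H2 returns [[159]]
      branch[1] choose=1:
        H0 returns 158
        H1 returns [158]
        H2 returns [[158]]
      branch[2] choose=2:
        H0 returns 159
        H1 returns [159]
        H2 returns [[159]]
  branch[2] choose=5:
    choose[2, 1, 2] @ H2
      branch[0] choose=2:
        H0 returns 166
        H1 returns [166]
        H2 returns [[166]]
      branch[1] choose=1:
        H0 returns 165
        H1 returns [165]
        H2 returns [[165]]
      branch[2] choose=2:
        H0 returns 166
        H1 returns [166]
        H2 returns [[166]]
= [[131], [130], [131], [159], [158], [159], [166], [165], [166]]

Answer: 9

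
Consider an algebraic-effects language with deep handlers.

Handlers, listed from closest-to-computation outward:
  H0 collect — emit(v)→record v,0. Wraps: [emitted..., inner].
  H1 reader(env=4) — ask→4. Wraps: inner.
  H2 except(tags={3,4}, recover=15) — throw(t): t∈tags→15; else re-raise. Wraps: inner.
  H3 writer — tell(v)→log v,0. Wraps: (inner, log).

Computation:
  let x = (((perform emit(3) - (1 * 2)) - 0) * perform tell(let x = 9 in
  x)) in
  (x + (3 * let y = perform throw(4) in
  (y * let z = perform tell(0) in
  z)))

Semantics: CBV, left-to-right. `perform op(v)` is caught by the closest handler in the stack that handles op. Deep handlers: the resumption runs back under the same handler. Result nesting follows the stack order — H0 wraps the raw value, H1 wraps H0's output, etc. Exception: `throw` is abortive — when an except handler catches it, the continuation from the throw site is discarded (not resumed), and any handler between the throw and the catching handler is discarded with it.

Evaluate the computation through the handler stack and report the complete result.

Answer: (15, (9))

Evaluation trace:
emit(3) @ H0 ⇒ out+=3
tell(9) @ H3 ⇒ log+=9
throw(4) @ H2 caught ⇒ 15
H3 returns (15, (9))
= (15, (9))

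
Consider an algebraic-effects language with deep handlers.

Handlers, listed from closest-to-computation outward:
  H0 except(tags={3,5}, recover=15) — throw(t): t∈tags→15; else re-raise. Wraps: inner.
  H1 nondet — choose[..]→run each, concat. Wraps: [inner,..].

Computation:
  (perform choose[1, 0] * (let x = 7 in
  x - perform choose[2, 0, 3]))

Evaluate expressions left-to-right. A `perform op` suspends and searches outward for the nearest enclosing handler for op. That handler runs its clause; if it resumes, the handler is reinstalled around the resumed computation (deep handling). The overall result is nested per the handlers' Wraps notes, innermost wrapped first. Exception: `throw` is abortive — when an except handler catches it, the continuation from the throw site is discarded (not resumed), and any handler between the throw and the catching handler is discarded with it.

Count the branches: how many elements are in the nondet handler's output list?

Evaluation trace:
choose[1, 0] @ H1
  branch[0] choose=1:
    choose[2, 0, 3] @ H1
      branch[0] choose=2:
        H0 returns 5
        H1 returns [5]
      branch[1] choose=0:
        H0 returns 7
        H1 returns [7]
      branch[2] choose=3:
        H0 returns 4
        H1 returns [4]
  branch[1] choose=0:
    choose[2, 0, 3] @ H1
      branch[0] choose=2:
        H0 returns 0
        H1 returns [0]
      branch[1] choose=0:
        H0 returns 0
        H1 returns [0]
      branch[2] choose=3:
        H0 returns 0
        H1 returns [0]
= [5, 7, 4, 0, 0, 0]

Answer: 6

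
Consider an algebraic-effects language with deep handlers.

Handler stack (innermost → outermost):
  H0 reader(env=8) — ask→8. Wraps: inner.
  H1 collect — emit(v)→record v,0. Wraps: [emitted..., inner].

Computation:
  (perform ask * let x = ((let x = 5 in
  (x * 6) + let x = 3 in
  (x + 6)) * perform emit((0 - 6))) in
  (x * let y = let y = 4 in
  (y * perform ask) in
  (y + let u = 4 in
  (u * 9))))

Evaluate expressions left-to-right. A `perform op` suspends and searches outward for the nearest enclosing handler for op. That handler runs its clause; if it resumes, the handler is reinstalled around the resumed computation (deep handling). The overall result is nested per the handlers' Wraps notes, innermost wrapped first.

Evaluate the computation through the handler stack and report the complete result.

Answer: [-6, 0]

Working:
ask @ H0 ⇒ 8
emit(-6) @ H1 ⇒ out+=-6
ask @ H0 ⇒ 8
H0 returns 0
H1 returns [-6, 0]
= [-6, 0]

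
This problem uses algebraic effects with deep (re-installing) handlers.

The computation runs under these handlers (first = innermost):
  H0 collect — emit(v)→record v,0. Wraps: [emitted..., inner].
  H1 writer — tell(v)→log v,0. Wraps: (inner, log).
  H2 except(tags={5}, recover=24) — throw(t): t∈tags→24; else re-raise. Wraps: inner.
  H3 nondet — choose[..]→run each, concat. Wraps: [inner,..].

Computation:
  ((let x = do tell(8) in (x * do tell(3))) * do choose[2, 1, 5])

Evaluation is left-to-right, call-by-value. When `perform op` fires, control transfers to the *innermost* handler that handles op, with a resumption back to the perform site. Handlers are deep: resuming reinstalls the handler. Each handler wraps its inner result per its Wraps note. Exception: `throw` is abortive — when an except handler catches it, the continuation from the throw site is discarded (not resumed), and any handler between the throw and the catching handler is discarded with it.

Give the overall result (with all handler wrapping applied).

Answer: [([0], (8, 3)), ([0], (8, 3)), ([0], (8, 3))]

Step-by-step:
tell(8) @ H1 ⇒ log+=8
tell(3) @ H1 ⇒ log+=3
choose[2, 1, 5] @ H3
  branch[0] choose=2:
    H0 returns [0]
    H1 returns ([0], (8, 3))
    H2 returns ([0], (8, 3))
    H3 returns [([0], (8, 3))]
  branch[1] choose=1:
    H0 returns [0]
    H1 returns ([0], (8, 3))
    H2 returns ([0], (8, 3))
    H3 returns [([0], (8, 3))]
  branch[2] choose=5:
    H0 returns [0]
    H1 returns ([0], (8, 3))
    H2 returns ([0], (8, 3))
    H3 returns [([0], (8, 3))]
= [([0], (8, 3)), ([0], (8, 3)), ([0], (8, 3))]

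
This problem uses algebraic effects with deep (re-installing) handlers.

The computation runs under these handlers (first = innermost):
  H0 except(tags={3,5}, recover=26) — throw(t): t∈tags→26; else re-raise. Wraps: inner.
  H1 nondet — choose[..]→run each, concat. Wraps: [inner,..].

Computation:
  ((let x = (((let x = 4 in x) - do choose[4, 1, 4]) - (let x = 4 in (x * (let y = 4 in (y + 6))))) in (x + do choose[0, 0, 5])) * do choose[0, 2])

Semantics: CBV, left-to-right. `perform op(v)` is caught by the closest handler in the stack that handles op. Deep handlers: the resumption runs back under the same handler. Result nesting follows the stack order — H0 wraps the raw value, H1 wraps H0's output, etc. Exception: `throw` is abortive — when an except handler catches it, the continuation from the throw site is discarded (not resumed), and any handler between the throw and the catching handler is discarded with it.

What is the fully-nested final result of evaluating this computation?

Answer: [0, -80, 0, -80, 0, -70, 0, -74, 0, -74, 0, -64, 0, -80, 0, -80, 0, -70]

Step-by-step:
choose[4, 1, 4] @ H1
  branch[0] choose=4:
    choose[0, 0, 5] @ H1
      branch[0] choose=0:
        choose[0, 2] @ H1
          branch[0] choose=0:
            H0 returns 0
            H1 returns [0]
          branch[1] choose=2:
            H0 returns -80
            H1 returns [-80]
      branch[1] choose=0:
        choose[0, 2] @ H1
          branch[0] choose=0:
            H0 returns 0
            H1 returns [0]
          branch[1] choose=2:
            H0 returns -80
            H1 returns [-80]
      branch[2] choose=5:
        choose[0, 2] @ H1
          branch[0] choose=0:
            H0 returns 0
            H1 returns [0]
          branch[1] choose=2:
            H0 returns -70
            H1 returns [-70]
  branch[1] choose=1:
    choose[0, 0, 5] @ H1
      branch[0] choose=0:
        choose[0, 2] @ H1
          branch[0] choose=0:
            H0 returns 0
            H1 returns [0]
          branch[1] choose=2:
            H0 returns -74
            H1 returns [-74]
      branch[1] choose=0:
        choose[0, 2] @ H1
          branch[0] choose=0:
            H0 returns 0
            H1 returns [0]
          branch[1] choose=2:
            H0 returns -74
            H1 returns [-74]
      branch[2] choose=5:
        choose[0, 2] @ H1
          branch[0] choose=0:
            H0 returns 0
            H1 returns [0]
          branch[1] choose=2:
            H0 returns -64
            H1 returns [-64]
  branch[2] choose=4:
    choose[0, 0, 5] @ H1
      branch[0] choose=0:
        choose[0, 2] @ H1
          branch[0] choose=0:
            H0 returns 0
            H1 returns [0]
          branch[1] choose=2:
            H0 returns -80
            H1 returns [-80]
      branch[1] choose=0:
        choose[0, 2] @ H1
          branch[0] choose=0:
            H0 returns 0
            H1 returns [0]
          branch[1] choose=2:
            H0 returns -80
            H1 returns [-80]
      branch[2] choose=5:
        choose[0, 2] @ H1
          branch[0] choose=0:
            H0 returns 0
            H1 returns [0]
          branch[1] choose=2:
            H0 returns -70
            H1 returns [-70]
= [0, -80, 0, -80, 0, -70, 0, -74, 0, -74, 0, -64, 0, -80, 0, -80, 0, -70]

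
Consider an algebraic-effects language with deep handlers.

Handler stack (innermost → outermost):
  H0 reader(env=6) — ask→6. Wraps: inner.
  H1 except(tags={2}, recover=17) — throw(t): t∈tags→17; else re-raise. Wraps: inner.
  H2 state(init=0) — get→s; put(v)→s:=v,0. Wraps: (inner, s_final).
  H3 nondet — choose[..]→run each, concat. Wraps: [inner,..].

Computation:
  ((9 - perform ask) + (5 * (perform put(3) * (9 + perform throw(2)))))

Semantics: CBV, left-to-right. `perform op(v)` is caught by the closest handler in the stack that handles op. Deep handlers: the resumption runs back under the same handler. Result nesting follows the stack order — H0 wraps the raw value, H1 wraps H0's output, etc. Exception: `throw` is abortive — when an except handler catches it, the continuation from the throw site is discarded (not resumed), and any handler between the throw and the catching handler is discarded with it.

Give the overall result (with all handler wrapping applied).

Answer: [(17, 3)]

Evaluation trace:
ask @ H0 ⇒ 6
put(3) @ H2 ⇒ s:=3
throw(2) @ H1 caught ⇒ 17
H2 returns (17, 3)
H3 returns [(17, 3)]
= [(17, 3)]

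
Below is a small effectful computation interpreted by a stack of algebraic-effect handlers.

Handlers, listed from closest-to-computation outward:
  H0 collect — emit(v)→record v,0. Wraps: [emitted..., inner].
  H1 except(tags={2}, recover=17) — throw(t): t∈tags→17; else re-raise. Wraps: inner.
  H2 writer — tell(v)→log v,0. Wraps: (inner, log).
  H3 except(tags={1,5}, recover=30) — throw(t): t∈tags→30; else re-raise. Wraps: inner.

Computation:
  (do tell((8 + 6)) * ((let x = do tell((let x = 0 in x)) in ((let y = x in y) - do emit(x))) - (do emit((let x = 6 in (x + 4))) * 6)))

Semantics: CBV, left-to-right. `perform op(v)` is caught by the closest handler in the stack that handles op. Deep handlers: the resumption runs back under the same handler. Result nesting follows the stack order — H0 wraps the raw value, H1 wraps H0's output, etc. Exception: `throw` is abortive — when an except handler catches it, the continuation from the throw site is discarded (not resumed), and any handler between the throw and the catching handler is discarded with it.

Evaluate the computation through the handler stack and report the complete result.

Answer: ([0, 10, 0], (14, 0))

Working:
tell(14) @ H2 ⇒ log+=14
tell(0) @ H2 ⇒ log+=0
emit(0) @ H0 ⇒ out+=0
emit(10) @ H0 ⇒ out+=10
H0 returns [0, 10, 0]
H1 returns [0, 10, 0]
H2 returns ([0, 10, 0], (14, 0))
H3 returns ([0, 10, 0], (14, 0))
= ([0, 10, 0], (14, 0))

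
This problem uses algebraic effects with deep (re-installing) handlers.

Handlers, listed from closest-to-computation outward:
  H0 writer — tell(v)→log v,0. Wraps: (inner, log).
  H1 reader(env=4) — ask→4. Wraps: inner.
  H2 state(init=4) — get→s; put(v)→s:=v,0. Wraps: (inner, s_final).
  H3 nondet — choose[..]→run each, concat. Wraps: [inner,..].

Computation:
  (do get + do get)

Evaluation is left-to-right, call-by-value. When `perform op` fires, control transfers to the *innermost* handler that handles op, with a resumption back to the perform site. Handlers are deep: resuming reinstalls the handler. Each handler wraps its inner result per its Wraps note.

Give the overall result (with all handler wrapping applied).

Step-by-step:
get @ H2 ⇒ 4
get @ H2 ⇒ 4
H0 returns (8, ())
H1 returns (8, ())
H2 returns ((8, ()), 4)
H3 returns [((8, ()), 4)]
= [((8, ()), 4)]

Answer: [((8, ()), 4)]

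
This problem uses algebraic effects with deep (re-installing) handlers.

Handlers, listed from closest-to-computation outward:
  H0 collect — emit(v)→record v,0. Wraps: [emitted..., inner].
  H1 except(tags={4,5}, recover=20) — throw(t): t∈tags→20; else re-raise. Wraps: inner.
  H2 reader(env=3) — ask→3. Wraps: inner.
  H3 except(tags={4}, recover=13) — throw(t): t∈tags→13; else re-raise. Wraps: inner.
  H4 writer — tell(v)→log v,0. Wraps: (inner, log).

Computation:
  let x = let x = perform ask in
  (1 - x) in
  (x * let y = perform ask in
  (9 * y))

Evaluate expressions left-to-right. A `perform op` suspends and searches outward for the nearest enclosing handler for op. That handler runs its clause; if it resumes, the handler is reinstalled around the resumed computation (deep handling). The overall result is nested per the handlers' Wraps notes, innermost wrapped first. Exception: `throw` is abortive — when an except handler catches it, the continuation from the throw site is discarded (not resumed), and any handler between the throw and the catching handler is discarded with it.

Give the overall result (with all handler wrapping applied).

Answer: ([-54], ())

Step-by-step:
ask @ H2 ⇒ 3
ask @ H2 ⇒ 3
H0 returns [-54]
H1 returns [-54]
H2 returns [-54]
H3 returns [-54]
H4 returns ([-54], ())
= ([-54], ())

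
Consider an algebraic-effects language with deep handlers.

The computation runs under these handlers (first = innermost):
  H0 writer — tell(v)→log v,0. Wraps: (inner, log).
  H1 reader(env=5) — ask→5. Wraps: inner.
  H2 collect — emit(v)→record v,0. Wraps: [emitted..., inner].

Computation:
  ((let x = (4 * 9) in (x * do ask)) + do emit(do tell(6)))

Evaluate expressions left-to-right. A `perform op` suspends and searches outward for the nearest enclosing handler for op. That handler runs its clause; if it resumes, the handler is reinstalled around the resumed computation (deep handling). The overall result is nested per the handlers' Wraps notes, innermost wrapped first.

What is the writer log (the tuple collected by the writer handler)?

Answer: (6)

Working:
ask @ H1 ⇒ 5
tell(6) @ H0 ⇒ log+=6
emit(0) @ H2 ⇒ out+=0
H0 returns (180, (6))
H1 returns (180, (6))
H2 returns [0, (180, (6))]
= [0, (180, (6))]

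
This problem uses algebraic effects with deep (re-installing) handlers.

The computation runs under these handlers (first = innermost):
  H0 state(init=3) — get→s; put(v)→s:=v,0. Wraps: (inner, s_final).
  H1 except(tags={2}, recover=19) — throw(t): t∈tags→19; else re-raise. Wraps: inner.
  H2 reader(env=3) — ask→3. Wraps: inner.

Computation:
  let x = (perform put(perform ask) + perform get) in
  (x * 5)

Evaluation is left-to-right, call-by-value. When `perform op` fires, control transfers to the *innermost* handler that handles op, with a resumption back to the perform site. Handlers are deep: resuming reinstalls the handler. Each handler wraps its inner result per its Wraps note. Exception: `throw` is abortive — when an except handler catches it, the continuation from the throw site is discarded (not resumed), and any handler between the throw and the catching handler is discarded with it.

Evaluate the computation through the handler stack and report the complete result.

Step-by-step:
ask @ H2 ⇒ 3
put(3) @ H0 ⇒ s:=3
get @ H0 ⇒ 3
H0 returns (15, 3)
H1 returns (15, 3)
H2 returns (15, 3)
= (15, 3)

Answer: (15, 3)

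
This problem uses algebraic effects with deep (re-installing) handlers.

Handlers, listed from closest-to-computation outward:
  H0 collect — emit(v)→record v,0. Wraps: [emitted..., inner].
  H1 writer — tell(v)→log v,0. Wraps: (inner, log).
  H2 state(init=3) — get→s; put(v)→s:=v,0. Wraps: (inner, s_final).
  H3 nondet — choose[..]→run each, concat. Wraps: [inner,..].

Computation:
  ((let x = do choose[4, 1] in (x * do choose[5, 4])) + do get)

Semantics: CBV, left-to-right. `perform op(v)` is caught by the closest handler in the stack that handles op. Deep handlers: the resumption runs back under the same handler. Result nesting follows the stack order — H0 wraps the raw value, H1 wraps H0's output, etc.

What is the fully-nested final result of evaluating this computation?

Answer: [(([23], ()), 3), (([19], ()), 3), (([8], ()), 3), (([7], ()), 3)]

Step-by-step:
choose[4, 1] @ H3
  branch[0] choose=4:
    choose[5, 4] @ H3
      branch[0] choose=5:
        get @ H2 ⇒ 3
        H0 returns [23]
        H1 returns ([23], ())
        H2 returns (([23], ()), 3)
        H3 returns [(([23], ()), 3)]
      branch[1] choose=4:
        get @ H2 ⇒ 3
        H0 returns [19]
        H1 returns ([19], ())
        H2 returns (([19], ()), 3)
        H3 returns [(([19], ()), 3)]
  branch[1] choose=1:
    choose[5, 4] @ H3
      branch[0] choose=5:
        get @ H2 ⇒ 3
        H0 returns [8]
        H1 returns ([8], ())
        H2 returns (([8], ()), 3)
        H3 returns [(([8], ()), 3)]
      branch[1] choose=4:
        get @ H2 ⇒ 3
        H0 returns [7]
        H1 returns ([7], ())
        H2 returns (([7], ()), 3)
        H3 returns [(([7], ()), 3)]
= [(([23], ()), 3), (([19], ()), 3), (([8], ()), 3), (([7], ()), 3)]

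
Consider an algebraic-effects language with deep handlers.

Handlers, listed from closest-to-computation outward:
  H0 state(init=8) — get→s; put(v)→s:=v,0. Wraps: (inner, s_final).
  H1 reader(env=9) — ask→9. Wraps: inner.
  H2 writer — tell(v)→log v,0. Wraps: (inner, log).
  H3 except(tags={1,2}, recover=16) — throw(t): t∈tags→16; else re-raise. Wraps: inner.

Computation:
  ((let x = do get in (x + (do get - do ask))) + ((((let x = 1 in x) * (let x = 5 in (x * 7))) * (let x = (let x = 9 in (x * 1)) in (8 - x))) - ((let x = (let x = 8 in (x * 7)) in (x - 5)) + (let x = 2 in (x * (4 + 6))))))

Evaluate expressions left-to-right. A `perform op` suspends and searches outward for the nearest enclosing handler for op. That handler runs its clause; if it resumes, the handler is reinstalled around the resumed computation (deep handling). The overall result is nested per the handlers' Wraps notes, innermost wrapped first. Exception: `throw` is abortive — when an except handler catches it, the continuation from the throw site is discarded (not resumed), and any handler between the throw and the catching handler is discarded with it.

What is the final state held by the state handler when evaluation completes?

Step-by-step:
get @ H0 ⇒ 8
get @ H0 ⇒ 8
ask @ H1 ⇒ 9
H0 returns (-99, 8)
H1 returns (-99, 8)
H2 returns ((-99, 8), ())
H3 returns ((-99, 8), ())
= ((-99, 8), ())

Answer: 8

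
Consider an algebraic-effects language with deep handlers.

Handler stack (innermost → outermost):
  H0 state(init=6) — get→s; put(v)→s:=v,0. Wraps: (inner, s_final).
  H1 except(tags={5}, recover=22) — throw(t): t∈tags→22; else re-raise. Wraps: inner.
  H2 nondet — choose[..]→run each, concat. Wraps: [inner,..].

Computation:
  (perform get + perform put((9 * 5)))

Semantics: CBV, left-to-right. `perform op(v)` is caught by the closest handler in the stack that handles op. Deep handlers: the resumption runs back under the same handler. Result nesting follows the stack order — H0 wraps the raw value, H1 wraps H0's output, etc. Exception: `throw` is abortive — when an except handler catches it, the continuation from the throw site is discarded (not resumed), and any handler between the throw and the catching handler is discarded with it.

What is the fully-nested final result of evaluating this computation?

Working:
get @ H0 ⇒ 6
put(45) @ H0 ⇒ s:=45
H0 returns (6, 45)
H1 returns (6, 45)
H2 returns [(6, 45)]
= [(6, 45)]

Answer: [(6, 45)]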